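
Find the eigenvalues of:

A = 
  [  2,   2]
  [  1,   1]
λ = 3, 0

tr(A) = 3, det(A) = 0
Characteristic polynomial: λ² - tr(A)λ + det(A) = λ² - 3λ
λ² - 3λ = λ(λ - 3)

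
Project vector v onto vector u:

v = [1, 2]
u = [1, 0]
v·u = (1)(1) + (2)(0) = 1
u·u = (1)² + (0)² = 1
proj_u(v) = (v·u / u·u) × u = (1/1) × u = (1) × u

proj_u(v) = [1, 0]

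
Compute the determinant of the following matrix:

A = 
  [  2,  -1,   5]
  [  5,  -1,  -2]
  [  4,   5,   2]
Cofactor expansion along row 1:
det(A) = (2)·((-1)(2) - (-2)(5)) - (-1)·((5)(2) - (-2)(4)) + (5)·((5)(5) - (-1)(4))
  = (2)(8) - (-1)(18) + (5)(29)
  = 179

det(A) = 179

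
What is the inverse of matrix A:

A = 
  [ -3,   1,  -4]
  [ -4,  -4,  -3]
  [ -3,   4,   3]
det(A) = (-3)·((-4)(3) - (-3)(4)) - (1)·((-4)(3) - (-3)(-3)) + (-4)·((-4)(4) - (-4)(-3))
  = (-3)(0) - (1)(-21) + (-4)(-28)
  = 133
det(A) = 133 ≠ 0, so A is invertible.

Cofactors Cᵢⱼ = (-1)ⁱ⁺ʲ·Mᵢⱼ:
C = 
  [  0,  21, -28]
  [-19, -21,   9]
  [-19,   7,  16]

adj(A) = Cᵀ:
adj(A) = 
  [  0, -19, -19]
  [ 21, -21,   7]
  [-28,   9,  16]

A⁻¹ = (1/133) · adj(A):
A⁻¹ = 
  [     0,   -1/7,   -1/7]
  [  3/19,  -3/19,   1/19]
  [ -4/19,  9/133, 16/133]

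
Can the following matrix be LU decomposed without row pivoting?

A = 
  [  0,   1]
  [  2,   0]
No.
A[1,1] = 0 but A[2,1] = 2 ≠ 0. Any LU with L unit lower triangular has (LU)[1,1] = U[1,1] and (LU)[2,1] = L[2,1]·U[1,1]; matching A forces U[1,1] = 0, which then forces (LU)[2,1] = 0 ≠ 2. A row swap (pivoting) is required.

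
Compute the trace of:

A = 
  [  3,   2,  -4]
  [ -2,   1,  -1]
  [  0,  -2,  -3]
1

tr(A) = 3 + 1 + -3 = 1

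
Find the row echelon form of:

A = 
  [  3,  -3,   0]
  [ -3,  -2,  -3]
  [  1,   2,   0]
Row operations:
R2 → R2 + (1)·R1
R3 → R3 - (1/3)·R1
R3 → R3 + (3/5)·R2

Resulting echelon form:
REF = 
  [   3,   -3,    0]
  [   0,   -5,   -3]
  [   0,    0, -9/5]

Rank = 3 (number of non-zero pivot rows).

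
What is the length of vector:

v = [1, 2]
2.236

||v||₂ = √((1)² + (2)²) = √5 = 2.236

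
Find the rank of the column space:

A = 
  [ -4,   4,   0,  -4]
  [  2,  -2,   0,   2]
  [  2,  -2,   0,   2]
Row reduce:
R2 → R2 + (1/2)·R1
R3 → R3 + (1/2)·R1
REF = 
  [ -4,   4,   0,  -4]
  [  0,   0,   0,   0]
  [  0,   0,   0,   0]
Pivot columns: 1 → 1 pivot.
dim(Col(A)) = number of pivot columns = 1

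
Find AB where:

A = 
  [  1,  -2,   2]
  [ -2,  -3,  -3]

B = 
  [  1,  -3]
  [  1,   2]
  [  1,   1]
A is 2×3 and B is 3×2, so AB is 2×2. Each entry is (row of A)·(column of B):
AB[1,1] = (1)(1) + (-2)(1) + (2)(1) = 1
AB[1,2] = (1)(-3) + (-2)(2) + (2)(1) = -5
AB[2,1] = (-2)(1) + (-3)(1) + (-3)(1) = -8
AB[2,2] = (-2)(-3) + (-3)(2) + (-3)(1) = -3

AB = 
  [  1,  -5]
  [ -8,  -3]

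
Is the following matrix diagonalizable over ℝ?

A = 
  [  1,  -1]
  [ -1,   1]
Yes

tr(A) = 2, det(A) = 0
Characteristic polynomial: λ² - tr(A)λ + det(A) = λ² - 2λ
λ² - 2λ = λ(λ - 2)
Eigenvalues: 2, 0
λ=0: alg. mult. = 1, geom. mult. = 2 - rank(A - (0)I) = 2 - 1 = 1
λ=2: alg. mult. = 1, geom. mult. = 2 - rank(A - (2)I) = 2 - 1 = 1
Sum of geometric multiplicities equals n, so A has n independent eigenvectors.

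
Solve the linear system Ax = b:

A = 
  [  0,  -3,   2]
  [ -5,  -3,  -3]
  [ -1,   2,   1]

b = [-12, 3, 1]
x = [0, 2, -3]

Row reduce the augmented matrix [A|b]:
Swap R1 ↔ R2
R3 → R3 - (1/5)·R1
R3 → R3 + (13/15)·R2
REF = 
  [  -5,   -3,   -3,    3]
  [   0,   -3,    2,  -12]
  [   0,    0, 10/3,  -10]

Back-substitution:
x₃ = (-10) / (10/3) = -3
x₂ = (-12 - (2)(-3)) / (-3) = 2
x₁ = (3 - (-3)(2) - (-3)(-3)) / (-5) = 0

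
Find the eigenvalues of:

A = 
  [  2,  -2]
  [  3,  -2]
tr(A) = 0, det(A) = 2
Characteristic polynomial: λ² - tr(A)λ + det(A) = λ² + 2
λ² + 2 = 0  ⇒  λ = (0 ± √((0)² - 4·(2)))/2 = (0 ± √(-8))/2
  = i√2,  -i√2

λ = i√2, -i√2  (≈ 0 + 1.414i, 0 - 1.414i)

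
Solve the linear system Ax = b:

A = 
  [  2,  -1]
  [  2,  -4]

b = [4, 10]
Row reduce the augmented matrix [A|b]:
R2 → R2 - (1)·R1
REF = 
  [  2,  -1,   4]
  [  0,  -3,   6]

Back-substitution:
x₂ = 6 / (-3) = -2
x₁ = (4 - (-1)(-2)) / 2 = 1

x = [1, -2]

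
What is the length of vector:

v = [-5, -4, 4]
7.55

||v||₂ = √((-5)² + (-4)² + (4)²) = √57 = 7.55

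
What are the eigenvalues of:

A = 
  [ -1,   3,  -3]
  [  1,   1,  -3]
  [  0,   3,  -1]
λ = -2, (1 + 3i√3)/2, (1 - 3i√3)/2  (≈ -2, 0.5 + 2.598i, 0.5 - 2.598i)

Characteristic polynomial: det(λI - A) = λ³ + λ² + 5λ + 14
Testing integer divisors of the constant term: p(-2) = 0, so (λ + 2) is a factor:
p(λ) = (λ + 2)(λ² - λ + 7)
λ² - λ + 7 = 0  ⇒  λ = (1 ± √((-1)² - 4·(7)))/2 = (1 ± √(-27))/2
  = (1 + 3i√3)/2,  (1 - 3i√3)/2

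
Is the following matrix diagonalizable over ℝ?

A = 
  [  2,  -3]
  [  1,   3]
No

tr(A) = 5, det(A) = 9
Characteristic polynomial: λ² - tr(A)λ + det(A) = λ² - 5λ + 9
λ² - 5λ + 9 = 0  ⇒  λ = (5 ± √((-5)² - 4·(9)))/2 = (5 ± √(-11))/2
  = (5 + i√11)/2,  (5 - i√11)/2
Eigenvalues: (5 + i√11)/2, (5 - i√11)/2  (≈ 2.5 + 1.658i, 2.5 - 1.658i)
Has complex eigenvalues (not diagonalizable over ℝ).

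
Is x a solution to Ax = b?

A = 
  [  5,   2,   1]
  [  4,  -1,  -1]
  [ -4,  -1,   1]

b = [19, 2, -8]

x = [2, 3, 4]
No

Ax = [20, 1, -7] ≠ b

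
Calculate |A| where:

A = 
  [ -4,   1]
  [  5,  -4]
11

For a 2×2 matrix, det = ad - bc = (-4)(-4) - (1)(5) = 11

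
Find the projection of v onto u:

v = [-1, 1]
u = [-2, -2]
v·u = (-1)(-2) + (1)(-2) = 0
u·u = (-2)² + (-2)² = 8
proj_u(v) = (v·u / u·u) × u = (0/8) × u = (0) × u

proj_u(v) = [0, 0]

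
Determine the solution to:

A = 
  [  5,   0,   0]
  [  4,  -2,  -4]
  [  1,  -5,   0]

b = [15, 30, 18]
x = [3, -3, -3]

Row reduce the augmented matrix [A|b]:
R2 → R2 - (4/5)·R1
R3 → R3 - (1/5)·R1
R3 → R3 - (5/2)·R2
REF = 
  [  5,   0,   0,  15]
  [  0,  -2,  -4,  18]
  [  0,   0,  10, -30]

Back-substitution:
x₃ = (-30) / 10 = -3
x₂ = (18 - (-4)(-3)) / (-2) = -3
x₁ = (15 - (0)(-3) - (0)(-3)) / 5 = 3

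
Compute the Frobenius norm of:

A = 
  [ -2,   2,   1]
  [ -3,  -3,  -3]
||A||_F = 6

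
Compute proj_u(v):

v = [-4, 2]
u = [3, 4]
proj_u(v) = [-12/25, -16/25]

v·u = (-4)(3) + (2)(4) = -4
u·u = (3)² + (4)² = 25
proj_u(v) = (v·u / u·u) × u = (-4/25) × u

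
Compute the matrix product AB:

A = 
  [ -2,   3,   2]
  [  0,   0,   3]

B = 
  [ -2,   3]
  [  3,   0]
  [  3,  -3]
A is 2×3 and B is 3×2, so AB is 2×2. Each entry is (row of A)·(column of B):
AB[1,1] = (-2)(-2) + (3)(3) + (2)(3) = 19
AB[1,2] = (-2)(3) + (3)(0) + (2)(-3) = -12
AB[2,1] = (0)(-2) + (0)(3) + (3)(3) = 9
AB[2,2] = (0)(3) + (0)(0) + (3)(-3) = -9

AB = 
  [ 19, -12]
  [  9,  -9]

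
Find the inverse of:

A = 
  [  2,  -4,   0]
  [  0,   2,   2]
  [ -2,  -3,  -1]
det(A) = (2)·((2)(-1) - (2)(-3)) - (-4)·((0)(-1) - (2)(-2)) + (0)·((0)(-3) - (2)(-2))
  = (2)(4) - (-4)(4) + (0)(4)
  = 24
det(A) = 24 ≠ 0, so A is invertible.

Cofactors Cᵢⱼ = (-1)ⁱ⁺ʲ·Mᵢⱼ:
C = 
  [  4,  -4,   4]
  [ -4,  -2,  14]
  [ -8,  -4,   4]

adj(A) = Cᵀ:
adj(A) = 
  [  4,  -4,  -8]
  [ -4,  -2,  -4]
  [  4,  14,   4]

A⁻¹ = (1/24) · adj(A):
A⁻¹ = 
  [  1/6,  -1/6,  -1/3]
  [ -1/6, -1/12,  -1/6]
  [  1/6,  7/12,   1/6]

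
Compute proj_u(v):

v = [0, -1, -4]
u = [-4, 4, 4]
v·u = (0)(-4) + (-1)(4) + (-4)(4) = -20
u·u = (-4)² + (4)² + (4)² = 48
proj_u(v) = (v·u / u·u) × u = (-20/48) × u = (-5/12) × u

proj_u(v) = [5/3, -5/3, -5/3]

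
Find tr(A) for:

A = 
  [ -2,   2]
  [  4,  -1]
-3

tr(A) = -2 + -1 = -3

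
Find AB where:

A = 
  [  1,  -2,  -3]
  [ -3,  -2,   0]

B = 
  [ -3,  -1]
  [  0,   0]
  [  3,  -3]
AB = 
  [-12,   8]
  [  9,   3]

A is 2×3 and B is 3×2, so AB is 2×2. Each entry is (row of A)·(column of B):
AB[1,1] = (1)(-3) + (-2)(0) + (-3)(3) = -12
AB[1,2] = (1)(-1) + (-2)(0) + (-3)(-3) = 8
AB[2,1] = (-3)(-3) + (-2)(0) + (0)(3) = 9
AB[2,2] = (-3)(-1) + (-2)(0) + (0)(-3) = 3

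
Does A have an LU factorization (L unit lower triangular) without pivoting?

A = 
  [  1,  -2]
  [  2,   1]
Yes.
A[1,1] = 1 ≠ 0, so Gaussian elimination proceeds without a row swap: multiplier ℓ₂₁ = (2)/(1) = 2, and U[2,2] = 1 - (2)(-2) = 5.
L = 
  [  1,   0]
  [  2,   1]
U = 
  [  1,  -2]
  [  0,   5]
Check row 2 of LU: [(2)(1), (2)(-2) + 5] = [2, 1] = row 2 of A ✓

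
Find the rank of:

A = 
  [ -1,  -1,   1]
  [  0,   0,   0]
rank(A) = 1

Row reduce:
(no row operations needed)
REF = 
  [ -1,  -1,   1]
  [  0,   0,   0]
Pivot columns: 1 → 1 pivot.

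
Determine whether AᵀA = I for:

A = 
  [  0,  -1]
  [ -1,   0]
Yes

AᵀA = 
  [  1,   0]
  [  0,   1]
= I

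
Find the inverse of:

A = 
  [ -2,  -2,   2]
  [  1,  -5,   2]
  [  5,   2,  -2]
det(A) = (-2)·((-5)(-2) - (2)(2)) - (-2)·((1)(-2) - (2)(5)) + (2)·((1)(2) - (-5)(5))
  = (-2)(6) - (-2)(-12) + (2)(27)
  = 18
det(A) = 18 ≠ 0, so A is invertible.

Cofactors Cᵢⱼ = (-1)ⁱ⁺ʲ·Mᵢⱼ:
C = 
  [  6,  12,  27]
  [  0,  -6,  -6]
  [  6,   6,  12]

adj(A) = Cᵀ:
adj(A) = 
  [  6,   0,   6]
  [ 12,  -6,   6]
  [ 27,  -6,  12]

A⁻¹ = (1/18) · adj(A):
A⁻¹ = 
  [ 1/3,    0,  1/3]
  [ 2/3, -1/3,  1/3]
  [ 3/2, -1/3,  2/3]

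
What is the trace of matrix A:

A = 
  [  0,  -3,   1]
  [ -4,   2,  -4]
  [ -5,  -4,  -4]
-2

tr(A) = 0 + 2 + -4 = -2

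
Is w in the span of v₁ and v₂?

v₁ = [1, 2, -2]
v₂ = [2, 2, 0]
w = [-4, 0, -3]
No

Form the augmented matrix and row-reduce:
[v₁|v₂|w] = 
  [  1,   2,  -4]
  [  2,   2,   0]
  [ -2,   0,  -3]
R2 → R2 - (2)·R1
R3 → R3 + (2)·R1
R3 → R3 + (2)·R2
REF = 
  [  1,   2,  -4]
  [  0,  -2,   8]
  [  0,   0,   5]

Row 3 reads [0 0 | 5], i.e. 0 = 5, so the system is inconsistent and w ∉ span{v₁, v₂}.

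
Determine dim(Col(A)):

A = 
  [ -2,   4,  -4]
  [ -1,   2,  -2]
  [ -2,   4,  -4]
dim(Col(A)) = 1

Row reduce:
R2 → R2 - (1/2)·R1
R3 → R3 - (1)·R1
REF = 
  [ -2,   4,  -4]
  [  0,   0,   0]
  [  0,   0,   0]
Pivot columns: 1 → 1 pivot.
dim(Col(A)) = number of pivot columns = 1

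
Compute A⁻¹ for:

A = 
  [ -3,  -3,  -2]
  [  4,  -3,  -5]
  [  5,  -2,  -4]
det(A) = (-3)·((-3)(-4) - (-5)(-2)) - (-3)·((4)(-4) - (-5)(5)) + (-2)·((4)(-2) - (-3)(5))
  = (-3)(2) - (-3)(9) + (-2)(7)
  = 7
det(A) = 7 ≠ 0, so A is invertible.

Cofactors Cᵢⱼ = (-1)ⁱ⁺ʲ·Mᵢⱼ:
C = 
  [  2,  -9,   7]
  [ -8,  22, -21]
  [  9, -23,  21]

adj(A) = Cᵀ:
adj(A) = 
  [  2,  -8,   9]
  [ -9,  22, -23]
  [  7, -21,  21]

A⁻¹ = (1/7) · adj(A):
A⁻¹ = 
  [  2/7,  -8/7,   9/7]
  [ -9/7,  22/7, -23/7]
  [    1,    -3,     3]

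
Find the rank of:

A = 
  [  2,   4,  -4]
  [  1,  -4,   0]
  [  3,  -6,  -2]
rank(A) = 2

Row reduce:
R2 → R2 - (1/2)·R1
R3 → R3 - (3/2)·R1
R3 → R3 - (2)·R2
REF = 
  [  2,   4,  -4]
  [  0,  -6,   2]
  [  0,   0,   0]
Pivot columns: 1, 2 → 2 pivots.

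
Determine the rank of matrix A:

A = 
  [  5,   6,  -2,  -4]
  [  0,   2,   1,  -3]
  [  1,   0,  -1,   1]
rank(A) = 2

Row reduce:
R3 → R3 - (1/5)·R1
R3 → R3 + (3/5)·R2
REF = 
  [  5,   6,  -2,  -4]
  [  0,   2,   1,  -3]
  [  0,   0,   0,   0]
Pivot columns: 1, 2 → 2 pivots.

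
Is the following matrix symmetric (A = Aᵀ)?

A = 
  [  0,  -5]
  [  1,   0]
No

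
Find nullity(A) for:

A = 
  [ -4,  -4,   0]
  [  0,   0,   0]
nullity(A) = 2

Row reduce:
(no row operations needed)
REF = 
  [ -4,  -4,   0]
  [  0,   0,   0]
Pivot columns: 1 → 1 pivot.
rank(A) = 1, so nullity(A) = 3 - 1 = 2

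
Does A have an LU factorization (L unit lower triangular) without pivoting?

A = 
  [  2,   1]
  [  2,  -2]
Yes.
A[1,1] = 2 ≠ 0, so Gaussian elimination proceeds without a row swap: multiplier ℓ₂₁ = (2)/(2) = 1, and U[2,2] = -2 - (1)(1) = -3.
L = 
  [  1,   0]
  [  1,   1]
U = 
  [  2,   1]
  [  0,  -3]
Check row 2 of LU: [(1)(2), (1)(1) + (-3)] = [2, -2] = row 2 of A ✓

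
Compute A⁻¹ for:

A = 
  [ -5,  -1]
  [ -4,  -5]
det(A) = (-5)(-5) - (-1)(-4) = 21
For a 2×2 matrix, A⁻¹ = (1/det(A)) · [[d, -b], [-c, a]]
    = (1/21) · [[-5, 1], [4, -5]]

A⁻¹ = 
  [-5/21,  1/21]
  [ 4/21, -5/21]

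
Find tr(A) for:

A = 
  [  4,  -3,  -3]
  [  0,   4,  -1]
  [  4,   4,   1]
9

tr(A) = 4 + 4 + 1 = 9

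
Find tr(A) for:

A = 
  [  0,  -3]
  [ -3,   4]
4

tr(A) = 0 + 4 = 4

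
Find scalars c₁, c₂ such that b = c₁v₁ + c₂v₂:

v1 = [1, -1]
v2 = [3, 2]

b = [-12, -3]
c1 = -3, c2 = -3

b = -3·v1 + -3·v2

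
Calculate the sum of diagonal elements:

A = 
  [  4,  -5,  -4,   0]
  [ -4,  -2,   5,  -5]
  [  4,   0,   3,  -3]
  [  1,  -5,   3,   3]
8

tr(A) = 4 + -2 + 3 + 3 = 8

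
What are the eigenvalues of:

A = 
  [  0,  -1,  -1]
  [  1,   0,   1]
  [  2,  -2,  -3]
λ = -1, -1 + i√2, -1 - i√2  (≈ -1, -1 + 1.414i, -1 - 1.414i)

Characteristic polynomial: det(λI - A) = λ³ + 3λ² + 5λ + 3
Testing integer divisors of the constant term: p(-1) = 0, so (λ + 1) is a factor:
p(λ) = (λ + 1)(λ² + 2λ + 3)
λ² + 2λ + 3 = 0  ⇒  λ = (-2 ± √((2)² - 4·(3)))/2 = (-2 ± √(-8))/2
  = -1 + i√2,  -1 - i√2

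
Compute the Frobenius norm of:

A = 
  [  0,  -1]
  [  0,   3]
||A||_F = 3.162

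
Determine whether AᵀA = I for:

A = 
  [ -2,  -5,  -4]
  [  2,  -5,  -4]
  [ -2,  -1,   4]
No

AᵀA = 
  [ 12,   2,  -8]
  [  2,  51,  36]
  [ -8,  36,  48]
≠ I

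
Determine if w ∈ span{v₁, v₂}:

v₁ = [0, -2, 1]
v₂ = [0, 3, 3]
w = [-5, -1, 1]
No

Form the augmented matrix and row-reduce:
[v₁|v₂|w] = 
  [  0,   0,  -5]
  [ -2,   3,  -1]
  [  1,   3,   1]
Swap R1 ↔ R2
R3 → R3 + (1/2)·R1
Swap R2 ↔ R3
REF = 
  [ -2,   3,  -1]
  [  0, 9/2, 1/2]
  [  0,   0,  -5]

Row 3 reads [0 0 | -5], i.e. 0 = -5, so the system is inconsistent and w ∉ span{v₁, v₂}.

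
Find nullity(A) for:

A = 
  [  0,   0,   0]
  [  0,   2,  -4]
nullity(A) = 2

Row reduce:
Swap R1 ↔ R2
REF = 
  [  0,   2,  -4]
  [  0,   0,   0]
Pivot columns: 2 → 1 pivot.
rank(A) = 1, so nullity(A) = 3 - 1 = 2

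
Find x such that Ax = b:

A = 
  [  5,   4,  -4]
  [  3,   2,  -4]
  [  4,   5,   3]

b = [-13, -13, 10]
x = [-1, 1, 3]

Row reduce the augmented matrix [A|b]:
R2 → R2 - (3/5)·R1
R3 → R3 - (4/5)·R1
R3 → R3 + (9/2)·R2
REF = 
  [    5,     4,    -4,   -13]
  [    0,  -2/5,  -8/5, -26/5]
  [    0,     0,    -1,    -3]

Back-substitution:
x₃ = (-3) / (-1) = 3
x₂ = (-26/5 - (-8/5)(3)) / (-2/5) = 1
x₁ = (-13 - (4)(1) - (-4)(3)) / 5 = -1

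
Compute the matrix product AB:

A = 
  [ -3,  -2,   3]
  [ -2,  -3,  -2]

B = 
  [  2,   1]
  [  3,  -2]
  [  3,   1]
A is 2×3 and B is 3×2, so AB is 2×2. Each entry is (row of A)·(column of B):
AB[1,1] = (-3)(2) + (-2)(3) + (3)(3) = -3
AB[1,2] = (-3)(1) + (-2)(-2) + (3)(1) = 4
AB[2,1] = (-2)(2) + (-3)(3) + (-2)(3) = -19
AB[2,2] = (-2)(1) + (-3)(-2) + (-2)(1) = 2

AB = 
  [ -3,   4]
  [-19,   2]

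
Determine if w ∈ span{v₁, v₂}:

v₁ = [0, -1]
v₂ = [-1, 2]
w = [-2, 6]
Yes

Form the augmented matrix and row-reduce:
[v₁|v₂|w] = 
  [  0,  -1,  -2]
  [ -1,   2,   6]
Swap R1 ↔ R2
REF = 
  [ -1,   2,   6]
  [  0,  -1,  -2]

No row of the form [0 0 | nonzero], so the system is consistent. Back-substitution gives c₁ = -2, c₂ = 2: w = (-2)·v₁ + (2)·v₂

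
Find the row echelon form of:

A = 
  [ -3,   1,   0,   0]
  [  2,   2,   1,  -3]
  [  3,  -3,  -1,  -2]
Row operations:
R2 → R2 + (2/3)·R1
R3 → R3 + (1)·R1
R3 → R3 + (3/4)·R2

Resulting echelon form:
REF = 
  [   -3,     1,     0,     0]
  [    0,   8/3,     1,    -3]
  [    0,     0,  -1/4, -17/4]

Rank = 3 (number of non-zero pivot rows).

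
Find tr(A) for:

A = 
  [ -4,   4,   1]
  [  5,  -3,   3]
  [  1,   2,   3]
-4

tr(A) = -4 + -3 + 3 = -4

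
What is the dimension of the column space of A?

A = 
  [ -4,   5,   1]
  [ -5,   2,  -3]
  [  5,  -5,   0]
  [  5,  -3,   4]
dim(Col(A)) = 3

Row reduce:
R2 → R2 - (5/4)·R1
R3 → R3 + (5/4)·R1
R4 → R4 + (5/4)·R1
R3 → R3 + (5/17)·R2
R4 → R4 + (13/17)·R2
Swap R3 ↔ R4
REF = 
  [   -4,     5,     1]
  [    0, -17/4, -17/4]
  [    0,     0,     2]
  [    0,     0,     0]
Pivot columns: 1, 2, 3 → 3 pivots.
dim(Col(A)) = number of pivot columns = 3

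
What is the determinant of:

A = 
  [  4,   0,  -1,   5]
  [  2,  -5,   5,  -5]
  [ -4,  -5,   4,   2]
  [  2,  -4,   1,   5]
-416

Cofactor expansion along row 1: det(A) = a₁₁M₁₁ - a₁₂M₁₂ + a₁₃M₁₃ - a₁₄M₁₄

M₁₁ = det[[-5, 5, -5]; [-5, 4, 2]; [-4, 1, 5]]
  = (-5)·((4)(5) - (2)(1)) - (5)·((-5)(5) - (2)(-4)) + (-5)·((-5)(1) - (4)(-4))
  = (-5)(18) - (5)(-17) + (-5)(11)
  = -60
M₁₂ = det[[2, 5, -5]; [-4, 4, 2]; [2, 1, 5]]
  = (2)·((4)(5) - (2)(1)) - (5)·((-4)(5) - (2)(2)) + (-5)·((-4)(1) - (4)(2))
  = (2)(18) - (5)(-24) + (-5)(-12)
  = 216
M₁₃ = det[[2, -5, -5]; [-4, -5, 2]; [2, -4, 5]]
  = (2)·((-5)(5) - (2)(-4)) - (-5)·((-4)(5) - (2)(2)) + (-5)·((-4)(-4) - (-5)(2))
  = (2)(-17) - (-5)(-24) + (-5)(26)
  = -284
M₁₄ = det[[2, -5, 5]; [-4, -5, 4]; [2, -4, 1]]
  = (2)·((-5)(1) - (4)(-4)) - (-5)·((-4)(1) - (4)(2)) + (5)·((-4)(-4) - (-5)(2))
  = (2)(11) - (-5)(-12) + (5)(26)
  = 92

det(A) = (4)(-60) - (0)(216) + (-1)(-284) - (5)(92) = -416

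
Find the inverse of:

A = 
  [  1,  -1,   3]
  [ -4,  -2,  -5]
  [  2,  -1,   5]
det(A) = (1)·((-2)(5) - (-5)(-1)) - (-1)·((-4)(5) - (-5)(2)) + (3)·((-4)(-1) - (-2)(2))
  = (1)(-15) - (-1)(-10) + (3)(8)
  = -1
det(A) = -1 ≠ 0, so A is invertible.

Cofactors Cᵢⱼ = (-1)ⁱ⁺ʲ·Mᵢⱼ:
C = 
  [-15,  10,   8]
  [  2,  -1,  -1]
  [ 11,  -7,  -6]

adj(A) = Cᵀ:
adj(A) = 
  [-15,   2,  11]
  [ 10,  -1,  -7]
  [  8,  -1,  -6]

A⁻¹ = (-1) · adj(A):
A⁻¹ = 
  [ 15,  -2, -11]
  [-10,   1,   7]
  [ -8,   1,   6]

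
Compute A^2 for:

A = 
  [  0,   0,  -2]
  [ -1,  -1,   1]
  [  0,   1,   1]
A² = A·A:
A²[1,1] = (0)(0) + (0)(-1) + (-2)(0) = 0
A²[1,2] = (0)(0) + (0)(-1) + (-2)(1) = -2
A²[1,3] = (0)(-2) + (0)(1) + (-2)(1) = -2
A²[2,1] = (-1)(0) + (-1)(-1) + (1)(0) = 1
A²[2,2] = (-1)(0) + (-1)(-1) + (1)(1) = 2
A²[2,3] = (-1)(-2) + (-1)(1) + (1)(1) = 2
A²[3,1] = (0)(0) + (1)(-1) + (1)(0) = -1
A²[3,2] = (0)(0) + (1)(-1) + (1)(1) = 0
A²[3,3] = (0)(-2) + (1)(1) + (1)(1) = 2
A² = 
  [  0,  -2,  -2]
  [  1,   2,   2]
  [ -1,   0,   2]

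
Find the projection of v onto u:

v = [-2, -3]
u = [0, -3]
proj_u(v) = [0, -3]

v·u = (-2)(0) + (-3)(-3) = 9
u·u = (0)² + (-3)² = 9
proj_u(v) = (v·u / u·u) × u = (9/9) × u = (1) × u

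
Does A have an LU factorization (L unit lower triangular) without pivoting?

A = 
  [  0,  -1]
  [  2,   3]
No.
A[1,1] = 0 but A[2,1] = 2 ≠ 0. Any LU with L unit lower triangular has (LU)[1,1] = U[1,1] and (LU)[2,1] = L[2,1]·U[1,1]; matching A forces U[1,1] = 0, which then forces (LU)[2,1] = 0 ≠ 2. A row swap (pivoting) is required.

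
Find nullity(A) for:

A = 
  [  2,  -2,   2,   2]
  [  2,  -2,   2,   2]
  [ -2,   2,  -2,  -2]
nullity(A) = 3

Row reduce:
R2 → R2 - (1)·R1
R3 → R3 + (1)·R1
REF = 
  [  2,  -2,   2,   2]
  [  0,   0,   0,   0]
  [  0,   0,   0,   0]
Pivot columns: 1 → 1 pivot.
rank(A) = 1, so nullity(A) = 4 - 1 = 3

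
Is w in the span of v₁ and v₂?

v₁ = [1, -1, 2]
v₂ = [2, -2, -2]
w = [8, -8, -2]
Yes

Form the augmented matrix and row-reduce:
[v₁|v₂|w] = 
  [  1,   2,   8]
  [ -1,  -2,  -8]
  [  2,  -2,  -2]
R2 → R2 + (1)·R1
R3 → R3 - (2)·R1
Swap R2 ↔ R3
REF = 
  [  1,   2,   8]
  [  0,  -6, -18]
  [  0,   0,   0]

No row of the form [0 0 | nonzero], so the system is consistent. Back-substitution gives c₁ = 2, c₂ = 3: w = (2)·v₁ + (3)·v₂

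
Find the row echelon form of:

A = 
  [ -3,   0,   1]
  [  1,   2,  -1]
Row operations:
R2 → R2 + (1/3)·R1

Resulting echelon form:
REF = 
  [  -3,    0,    1]
  [   0,    2, -2/3]

Rank = 2 (number of non-zero pivot rows).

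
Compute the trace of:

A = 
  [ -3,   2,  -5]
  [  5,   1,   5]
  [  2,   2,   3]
1

tr(A) = -3 + 1 + 3 = 1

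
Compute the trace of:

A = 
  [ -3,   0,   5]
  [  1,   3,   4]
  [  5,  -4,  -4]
-4

tr(A) = -3 + 3 + -4 = -4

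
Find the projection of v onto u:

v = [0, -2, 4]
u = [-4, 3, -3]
v·u = (0)(-4) + (-2)(3) + (4)(-3) = -18
u·u = (-4)² + (3)² + (-3)² = 34
proj_u(v) = (v·u / u·u) × u = (-18/34) × u = (-9/17) × u

proj_u(v) = [36/17, -27/17, 27/17]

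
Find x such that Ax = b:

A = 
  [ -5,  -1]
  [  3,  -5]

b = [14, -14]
Row reduce the augmented matrix [A|b]:
R2 → R2 + (3/5)·R1
REF = 
  [   -5,    -1,    14]
  [    0, -28/5, -28/5]

Back-substitution:
x₂ = (-28/5) / (-28/5) = 1
x₁ = (14 - (-1)(1)) / (-5) = -3

x = [-3, 1]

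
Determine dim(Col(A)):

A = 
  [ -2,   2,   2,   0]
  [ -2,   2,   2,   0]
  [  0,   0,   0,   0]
dim(Col(A)) = 1

Row reduce:
R2 → R2 - (1)·R1
REF = 
  [ -2,   2,   2,   0]
  [  0,   0,   0,   0]
  [  0,   0,   0,   0]
Pivot columns: 1 → 1 pivot.
dim(Col(A)) = number of pivot columns = 1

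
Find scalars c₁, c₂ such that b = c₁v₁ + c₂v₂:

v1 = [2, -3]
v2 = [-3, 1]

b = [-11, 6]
c1 = -1, c2 = 3

b = -1·v1 + 3·v2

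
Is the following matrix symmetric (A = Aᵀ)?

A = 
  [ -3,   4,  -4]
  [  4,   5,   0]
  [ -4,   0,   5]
Yes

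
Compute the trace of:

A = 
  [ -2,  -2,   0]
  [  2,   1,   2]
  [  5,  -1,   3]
2

tr(A) = -2 + 1 + 3 = 2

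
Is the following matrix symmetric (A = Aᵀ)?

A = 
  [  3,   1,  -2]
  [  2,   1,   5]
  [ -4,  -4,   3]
No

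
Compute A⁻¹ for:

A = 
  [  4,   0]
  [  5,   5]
det(A) = (4)(5) - (0)(5) = 20
For a 2×2 matrix, A⁻¹ = (1/det(A)) · [[d, -b], [-c, a]]
    = (1/20) · [[5, 0], [-5, 4]]

A⁻¹ = 
  [ 1/4,    0]
  [-1/4,  1/5]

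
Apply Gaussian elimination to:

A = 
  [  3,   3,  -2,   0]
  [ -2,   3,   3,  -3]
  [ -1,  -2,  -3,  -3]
Row operations:
R2 → R2 + (2/3)·R1
R3 → R3 + (1/3)·R1
R3 → R3 + (1/5)·R2

Resulting echelon form:
REF = 
  [    3,     3,    -2,     0]
  [    0,     5,   5/3,    -3]
  [    0,     0, -10/3, -18/5]

Rank = 3 (number of non-zero pivot rows).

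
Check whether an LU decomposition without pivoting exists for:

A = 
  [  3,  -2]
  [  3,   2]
Yes.
A[1,1] = 3 ≠ 0, so Gaussian elimination proceeds without a row swap: multiplier ℓ₂₁ = (3)/(3) = 1, and U[2,2] = 2 - (1)(-2) = 4.
L = 
  [  1,   0]
  [  1,   1]
U = 
  [  3,  -2]
  [  0,   4]
Check row 2 of LU: [(1)(3), (1)(-2) + 4] = [3, 2] = row 2 of A ✓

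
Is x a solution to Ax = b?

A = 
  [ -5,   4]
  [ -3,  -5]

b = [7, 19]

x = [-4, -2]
No

Ax = [12, 22] ≠ b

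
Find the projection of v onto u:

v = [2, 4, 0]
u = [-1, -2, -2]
v·u = (2)(-1) + (4)(-2) + (0)(-2) = -10
u·u = (-1)² + (-2)² + (-2)² = 9
proj_u(v) = (v·u / u·u) × u = (-10/9) × u

proj_u(v) = [10/9, 20/9, 20/9]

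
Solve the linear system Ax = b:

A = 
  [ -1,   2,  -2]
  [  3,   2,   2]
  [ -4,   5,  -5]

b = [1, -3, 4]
Row reduce the augmented matrix [A|b]:
R2 → R2 + (3)·R1
R3 → R3 - (4)·R1
R3 → R3 + (3/8)·R2
REF = 
  [ -1,   2,  -2,   1]
  [  0,   8,  -4,   0]
  [  0,   0, 3/2,   0]

Back-substitution:
x₃ = 0 / (3/2) = 0
x₂ = (0 - (-4)(0)) / 8 = 0
x₁ = (1 - (2)(0) - (-2)(0)) / (-1) = -1

x = [-1, 0, 0]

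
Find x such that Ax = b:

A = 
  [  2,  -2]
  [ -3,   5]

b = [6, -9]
Row reduce the augmented matrix [A|b]:
R2 → R2 + (3/2)·R1
REF = 
  [  2,  -2,   6]
  [  0,   2,   0]

Back-substitution:
x₂ = 0 / 2 = 0
x₁ = (6 - (-2)(0)) / 2 = 3

x = [3, 0]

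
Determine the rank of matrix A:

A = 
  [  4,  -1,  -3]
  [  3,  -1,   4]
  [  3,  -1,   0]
Row reduce:
R2 → R2 - (3/4)·R1
R3 → R3 - (3/4)·R1
R3 → R3 - (1)·R2
REF = 
  [   4,   -1,   -3]
  [   0, -1/4, 25/4]
  [   0,    0,   -4]
Pivot columns: 1, 2, 3 → 3 pivots.

rank(A) = 3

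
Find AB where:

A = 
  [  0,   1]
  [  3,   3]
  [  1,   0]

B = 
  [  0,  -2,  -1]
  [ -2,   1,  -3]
AB = 
  [ -2,   1,  -3]
  [ -6,  -3, -12]
  [  0,  -2,  -1]

A is 3×2 and B is 2×3, so AB is 3×3. Each entry is (row of A)·(column of B):
AB[1,1] = (0)(0) + (1)(-2) = -2
AB[1,2] = (0)(-2) + (1)(1) = 1
AB[1,3] = (0)(-1) + (1)(-3) = -3
AB[2,1] = (3)(0) + (3)(-2) = -6
AB[2,2] = (3)(-2) + (3)(1) = -3
AB[2,3] = (3)(-1) + (3)(-3) = -12
AB[3,1] = (1)(0) + (0)(-2) = 0
AB[3,2] = (1)(-2) + (0)(1) = -2
AB[3,3] = (1)(-1) + (0)(-3) = -1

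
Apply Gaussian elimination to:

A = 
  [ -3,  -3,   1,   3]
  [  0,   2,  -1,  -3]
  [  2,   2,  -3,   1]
Row operations:
R3 → R3 + (2/3)·R1

Resulting echelon form:
REF = 
  [  -3,   -3,    1,    3]
  [   0,    2,   -1,   -3]
  [   0,    0, -7/3,    3]

Rank = 3 (number of non-zero pivot rows).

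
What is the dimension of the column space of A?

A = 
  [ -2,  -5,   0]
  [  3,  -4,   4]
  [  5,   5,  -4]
dim(Col(A)) = 3

Row reduce:
R2 → R2 + (3/2)·R1
R3 → R3 + (5/2)·R1
R3 → R3 - (15/23)·R2
REF = 
  [     -2,      -5,       0]
  [      0,   -23/2,       4]
  [      0,       0, -152/23]
Pivot columns: 1, 2, 3 → 3 pivots.
dim(Col(A)) = number of pivot columns = 3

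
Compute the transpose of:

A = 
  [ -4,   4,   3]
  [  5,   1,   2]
Aᵀ = 
  [ -4,   5]
  [  4,   1]
  [  3,   2]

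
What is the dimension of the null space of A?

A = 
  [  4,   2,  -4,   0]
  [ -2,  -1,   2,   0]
nullity(A) = 3

Row reduce:
R2 → R2 + (1/2)·R1
REF = 
  [  4,   2,  -4,   0]
  [  0,   0,   0,   0]
Pivot columns: 1 → 1 pivot.
rank(A) = 1, so nullity(A) = 4 - 1 = 3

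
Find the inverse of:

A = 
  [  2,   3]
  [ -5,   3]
det(A) = (2)(3) - (3)(-5) = 21
For a 2×2 matrix, A⁻¹ = (1/det(A)) · [[d, -b], [-c, a]]
    = (1/21) · [[3, -3], [5, 2]]

A⁻¹ = 
  [ 1/7, -1/7]
  [5/21, 2/21]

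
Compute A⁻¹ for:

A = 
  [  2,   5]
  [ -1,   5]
det(A) = (2)(5) - (5)(-1) = 15
For a 2×2 matrix, A⁻¹ = (1/det(A)) · [[d, -b], [-c, a]]
    = (1/15) · [[5, -5], [1, 2]]

A⁻¹ = 
  [ 1/3, -1/3]
  [1/15, 2/15]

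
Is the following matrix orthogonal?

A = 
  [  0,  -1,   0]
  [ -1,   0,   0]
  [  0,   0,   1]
Yes

AᵀA = 
  [  1,   0,   0]
  [  0,   1,   0]
  [  0,   0,   1]
= I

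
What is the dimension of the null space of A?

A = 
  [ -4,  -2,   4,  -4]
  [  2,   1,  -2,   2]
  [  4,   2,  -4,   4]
nullity(A) = 3

Row reduce:
R2 → R2 + (1/2)·R1
R3 → R3 + (1)·R1
REF = 
  [ -4,  -2,   4,  -4]
  [  0,   0,   0,   0]
  [  0,   0,   0,   0]
Pivot columns: 1 → 1 pivot.
rank(A) = 1, so nullity(A) = 4 - 1 = 3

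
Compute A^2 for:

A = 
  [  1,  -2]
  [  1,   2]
A² = A·A:
A²[1,1] = (1)(1) + (-2)(1) = -1
A²[1,2] = (1)(-2) + (-2)(2) = -6
A²[2,1] = (1)(1) + (2)(1) = 3
A²[2,2] = (1)(-2) + (2)(2) = 2
A² = 
  [ -1,  -6]
  [  3,   2]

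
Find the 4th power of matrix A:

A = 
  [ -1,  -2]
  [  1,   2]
A² = A·A:
A²[1,1] = (-1)(-1) + (-2)(1) = -1
A²[1,2] = (-1)(-2) + (-2)(2) = -2
A²[2,1] = (1)(-1) + (2)(1) = 1
A²[2,2] = (1)(-2) + (2)(2) = 2
A² = 
  [ -1,  -2]
  [  1,   2]

A^3 = A^2·A:
A^3[1,1] = (-1)(-1) + (-2)(1) = -1
A^3[1,2] = (-1)(-2) + (-2)(2) = -2
A^3[2,1] = (1)(-1) + (2)(1) = 1
A^3[2,2] = (1)(-2) + (2)(2) = 2
A^3 = 
  [ -1,  -2]
  [  1,   2]

A^4 = A^3·A:
A^4[1,1] = (-1)(-1) + (-2)(1) = -1
A^4[1,2] = (-1)(-2) + (-2)(2) = -2
A^4[2,1] = (1)(-1) + (2)(1) = 1
A^4[2,2] = (1)(-2) + (2)(2) = 2
A^4 = 
  [ -1,  -2]
  [  1,   2]

Therefore
A^4 = 
  [ -1,  -2]
  [  1,   2]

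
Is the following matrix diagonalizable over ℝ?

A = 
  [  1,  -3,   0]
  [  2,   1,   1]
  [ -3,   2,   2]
No

Characteristic polynomial: det(λI - A) = λ³ - 4λ² + 9λ - 21
By the rational root theorem any rational root is an integer dividing 21; none of those is a root, so p(λ) has no rational roots and hence (being an irreducible cubic) no repeated roots.
Discriminant of the cubic: Δ = -5295
Δ < 0 ⇒ one real eigenvalue and a complex-conjugate pair: λ ≈ 3.227, 0.3863 + 2.521i, 0.3863 - 2.521i
Has complex eigenvalues (not diagonalizable over ℝ).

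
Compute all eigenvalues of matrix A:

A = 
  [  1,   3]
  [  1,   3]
λ = 4, 0

tr(A) = 4, det(A) = 0
Characteristic polynomial: λ² - tr(A)λ + det(A) = λ² - 4λ
λ² - 4λ = λ(λ - 4)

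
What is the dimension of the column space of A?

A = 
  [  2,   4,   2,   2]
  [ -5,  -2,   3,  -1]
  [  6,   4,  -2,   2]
Row reduce:
R2 → R2 + (5/2)·R1
R3 → R3 - (3)·R1
R3 → R3 + (1)·R2
REF = 
  [  2,   4,   2,   2]
  [  0,   8,   8,   4]
  [  0,   0,   0,   0]
Pivot columns: 1, 2 → 2 pivots.
dim(Col(A)) = number of pivot columns = 2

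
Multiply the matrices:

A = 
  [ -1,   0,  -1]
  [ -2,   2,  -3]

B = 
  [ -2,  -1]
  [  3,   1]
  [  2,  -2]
A is 2×3 and B is 3×2, so AB is 2×2. Each entry is (row of A)·(column of B):
AB[1,1] = (-1)(-2) + (0)(3) + (-1)(2) = 0
AB[1,2] = (-1)(-1) + (0)(1) + (-1)(-2) = 3
AB[2,1] = (-2)(-2) + (2)(3) + (-3)(2) = 4
AB[2,2] = (-2)(-1) + (2)(1) + (-3)(-2) = 10

AB = 
  [  0,   3]
  [  4,  10]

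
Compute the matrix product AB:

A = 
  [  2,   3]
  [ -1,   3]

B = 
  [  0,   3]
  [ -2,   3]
AB = 
  [ -6,  15]
  [ -6,   6]

A is 2×2 and B is 2×2, so AB is 2×2. Each entry is (row of A)·(column of B):
AB[1,1] = (2)(0) + (3)(-2) = -6
AB[1,2] = (2)(3) + (3)(3) = 15
AB[2,1] = (-1)(0) + (3)(-2) = -6
AB[2,2] = (-1)(3) + (3)(3) = 6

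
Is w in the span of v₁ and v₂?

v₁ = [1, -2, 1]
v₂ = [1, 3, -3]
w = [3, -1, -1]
Yes

Form the augmented matrix and row-reduce:
[v₁|v₂|w] = 
  [  1,   1,   3]
  [ -2,   3,  -1]
  [  1,  -3,  -1]
R2 → R2 + (2)·R1
R3 → R3 - (1)·R1
R3 → R3 + (4/5)·R2
REF = 
  [  1,   1,   3]
  [  0,   5,   5]
  [  0,   0,   0]

No row of the form [0 0 | nonzero], so the system is consistent. Back-substitution gives c₁ = 2, c₂ = 1: w = (2)·v₁ + (1)·v₂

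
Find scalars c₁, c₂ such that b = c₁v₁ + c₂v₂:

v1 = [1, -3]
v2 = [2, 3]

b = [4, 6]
c1 = 0, c2 = 2

b = 0·v1 + 2·v2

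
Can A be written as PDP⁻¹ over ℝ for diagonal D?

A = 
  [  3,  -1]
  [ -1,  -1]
Yes

tr(A) = 2, det(A) = -4
Characteristic polynomial: λ² - tr(A)λ + det(A) = λ² - 2λ - 4
λ² - 2λ - 4 = 0  ⇒  λ = (2 ± √((-2)² - 4·(-4)))/2 = (2 ± √(20))/2
  = 1 + √5,  1 - √5
Eigenvalues: 1 + √5, 1 - √5  (≈ 3.236, -1.236)
The two irrational eigenvalues are distinct (simple), so each has alg. mult. = geom. mult. = 1.
Sum of geometric multiplicities equals n, so A has n independent eigenvectors.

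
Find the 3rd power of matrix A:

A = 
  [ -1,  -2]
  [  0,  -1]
A² = A·A:
A²[1,1] = (-1)(-1) + (-2)(0) = 1
A²[1,2] = (-1)(-2) + (-2)(-1) = 4
A²[2,1] = (0)(-1) + (-1)(0) = 0
A²[2,2] = (0)(-2) + (-1)(-1) = 1
A² = 
  [  1,   4]
  [  0,   1]

A^3 = A^2·A:
A^3[1,1] = (1)(-1) + (4)(0) = -1
A^3[1,2] = (1)(-2) + (4)(-1) = -6
A^3[2,1] = (0)(-1) + (1)(0) = 0
A^3[2,2] = (0)(-2) + (1)(-1) = -1
A^3 = 
  [ -1,  -6]
  [  0,  -1]

Therefore
A^3 = 
  [ -1,  -6]
  [  0,  -1]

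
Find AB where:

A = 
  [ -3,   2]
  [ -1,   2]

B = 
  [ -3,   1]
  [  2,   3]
A is 2×2 and B is 2×2, so AB is 2×2. Each entry is (row of A)·(column of B):
AB[1,1] = (-3)(-3) + (2)(2) = 13
AB[1,2] = (-3)(1) + (2)(3) = 3
AB[2,1] = (-1)(-3) + (2)(2) = 7
AB[2,2] = (-1)(1) + (2)(3) = 5

AB = 
  [ 13,   3]
  [  7,   5]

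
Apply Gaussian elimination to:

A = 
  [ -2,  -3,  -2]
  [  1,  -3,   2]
Row operations:
R2 → R2 + (1/2)·R1

Resulting echelon form:
REF = 
  [  -2,   -3,   -2]
  [   0, -9/2,    1]

Rank = 2 (number of non-zero pivot rows).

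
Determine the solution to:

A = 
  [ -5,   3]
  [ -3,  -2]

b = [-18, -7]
Row reduce the augmented matrix [A|b]:
R2 → R2 - (3/5)·R1
REF = 
  [   -5,     3,   -18]
  [    0, -19/5,  19/5]

Back-substitution:
x₂ = (19/5) / (-19/5) = -1
x₁ = (-18 - (3)(-1)) / (-5) = 3

x = [3, -1]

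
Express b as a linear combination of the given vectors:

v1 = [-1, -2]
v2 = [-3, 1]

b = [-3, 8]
c1 = -3, c2 = 2

b = -3·v1 + 2·v2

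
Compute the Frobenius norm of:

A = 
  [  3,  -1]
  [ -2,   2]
||A||_F = 4.243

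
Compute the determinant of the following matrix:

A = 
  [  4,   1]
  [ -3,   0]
3

For a 2×2 matrix, det = ad - bc = (4)(0) - (1)(-3) = 3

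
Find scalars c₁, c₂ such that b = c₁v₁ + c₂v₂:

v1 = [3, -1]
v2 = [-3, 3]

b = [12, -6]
c1 = 3, c2 = -1

b = 3·v1 + -1·v2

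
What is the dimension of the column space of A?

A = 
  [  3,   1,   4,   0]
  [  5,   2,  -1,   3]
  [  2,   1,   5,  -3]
Row reduce:
R2 → R2 - (5/3)·R1
R3 → R3 - (2/3)·R1
R3 → R3 - (1)·R2
REF = 
  [    3,     1,     4,     0]
  [    0,   1/3, -23/3,     3]
  [    0,     0,    10,    -6]
Pivot columns: 1, 2, 3 → 3 pivots.
dim(Col(A)) = number of pivot columns = 3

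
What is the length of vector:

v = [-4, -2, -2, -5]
7

||v||₂ = √((-4)² + (-2)² + (-2)² + (-5)²) = √49 = 7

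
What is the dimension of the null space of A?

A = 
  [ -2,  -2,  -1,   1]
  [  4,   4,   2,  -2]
nullity(A) = 3

Row reduce:
R2 → R2 + (2)·R1
REF = 
  [ -2,  -2,  -1,   1]
  [  0,   0,   0,   0]
Pivot columns: 1 → 1 pivot.
rank(A) = 1, so nullity(A) = 4 - 1 = 3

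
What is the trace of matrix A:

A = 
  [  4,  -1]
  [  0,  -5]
-1

tr(A) = 4 + -5 = -1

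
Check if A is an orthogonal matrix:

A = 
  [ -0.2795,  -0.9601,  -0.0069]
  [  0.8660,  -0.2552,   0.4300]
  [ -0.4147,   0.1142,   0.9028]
Yes

AᵀA = 
  [  1.0001,   0,  -0.0001]
  [  0,   1,   0]
  [ -0.0001,   0,   1]
≈ I (equal to I up to the 4-dp rounding of the entries)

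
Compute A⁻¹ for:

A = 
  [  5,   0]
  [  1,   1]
det(A) = (5)(1) - (0)(1) = 5
For a 2×2 matrix, A⁻¹ = (1/det(A)) · [[d, -b], [-c, a]]
    = (1/5) · [[1, 0], [-1, 5]]

A⁻¹ = 
  [ 1/5,    0]
  [-1/5,    1]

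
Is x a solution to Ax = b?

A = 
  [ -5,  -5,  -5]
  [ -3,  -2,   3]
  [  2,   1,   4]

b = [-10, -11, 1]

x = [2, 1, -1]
Yes

Ax = [-10, -11, 1] = b ✓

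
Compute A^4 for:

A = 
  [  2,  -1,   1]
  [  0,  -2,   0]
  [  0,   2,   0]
A² = A·A:
A²[1,1] = (2)(2) + (-1)(0) + (1)(0) = 4
A²[1,2] = (2)(-1) + (-1)(-2) + (1)(2) = 2
A²[1,3] = (2)(1) + (-1)(0) + (1)(0) = 2
A²[2,1] = (0)(2) + (-2)(0) + (0)(0) = 0
A²[2,2] = (0)(-1) + (-2)(-2) + (0)(2) = 4
A²[2,3] = (0)(1) + (-2)(0) + (0)(0) = 0
A²[3,1] = (0)(2) + (2)(0) + (0)(0) = 0
A²[3,2] = (0)(-1) + (2)(-2) + (0)(2) = -4
A²[3,3] = (0)(1) + (2)(0) + (0)(0) = 0
A² = 
  [  4,   2,   2]
  [  0,   4,   0]
  [  0,  -4,   0]

A^3 = A^2·A:
A^3[1,1] = (4)(2) + (2)(0) + (2)(0) = 8
A^3[1,2] = (4)(-1) + (2)(-2) + (2)(2) = -4
A^3[1,3] = (4)(1) + (2)(0) + (2)(0) = 4
A^3[2,1] = (0)(2) + (4)(0) + (0)(0) = 0
A^3[2,2] = (0)(-1) + (4)(-2) + (0)(2) = -8
A^3[2,3] = (0)(1) + (4)(0) + (0)(0) = 0
A^3[3,1] = (0)(2) + (-4)(0) + (0)(0) = 0
A^3[3,2] = (0)(-1) + (-4)(-2) + (0)(2) = 8
A^3[3,3] = (0)(1) + (-4)(0) + (0)(0) = 0
A^3 = 
  [  8,  -4,   4]
  [  0,  -8,   0]
  [  0,   8,   0]

A^4 = A^3·A:
A^4[1,1] = (8)(2) + (-4)(0) + (4)(0) = 16
A^4[1,2] = (8)(-1) + (-4)(-2) + (4)(2) = 8
A^4[1,3] = (8)(1) + (-4)(0) + (4)(0) = 8
A^4[2,1] = (0)(2) + (-8)(0) + (0)(0) = 0
A^4[2,2] = (0)(-1) + (-8)(-2) + (0)(2) = 16
A^4[2,3] = (0)(1) + (-8)(0) + (0)(0) = 0
A^4[3,1] = (0)(2) + (8)(0) + (0)(0) = 0
A^4[3,2] = (0)(-1) + (8)(-2) + (0)(2) = -16
A^4[3,3] = (0)(1) + (8)(0) + (0)(0) = 0
A^4 = 
  [ 16,   8,   8]
  [  0,  16,   0]
  [  0, -16,   0]

Therefore
A^4 = 
  [ 16,   8,   8]
  [  0,  16,   0]
  [  0, -16,   0]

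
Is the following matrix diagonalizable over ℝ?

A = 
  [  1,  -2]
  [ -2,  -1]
Yes

tr(A) = 0, det(A) = -5
Characteristic polynomial: λ² - tr(A)λ + det(A) = λ² - 5
λ² - 5 = 0  ⇒  λ = (0 ± √((0)² - 4·(-5)))/2 = (0 ± √(20))/2
  = √5,  -√5
Eigenvalues: √5, -√5  (≈ 2.236, -2.236)
The two irrational eigenvalues are distinct (simple), so each has alg. mult. = geom. mult. = 1.
Sum of geometric multiplicities equals n, so A has n independent eigenvectors.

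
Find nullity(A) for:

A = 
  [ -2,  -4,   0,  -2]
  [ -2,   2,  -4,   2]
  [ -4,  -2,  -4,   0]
nullity(A) = 2

Row reduce:
R2 → R2 - (1)·R1
R3 → R3 - (2)·R1
R3 → R3 - (1)·R2
REF = 
  [ -2,  -4,   0,  -2]
  [  0,   6,  -4,   4]
  [  0,   0,   0,   0]
Pivot columns: 1, 2 → 2 pivots.
rank(A) = 2, so nullity(A) = 4 - 2 = 2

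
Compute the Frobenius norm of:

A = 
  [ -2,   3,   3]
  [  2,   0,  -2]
||A||_F = 5.477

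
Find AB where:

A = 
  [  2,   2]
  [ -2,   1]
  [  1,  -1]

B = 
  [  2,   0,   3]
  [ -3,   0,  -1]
A is 3×2 and B is 2×3, so AB is 3×3. Each entry is (row of A)·(column of B):
AB[1,1] = (2)(2) + (2)(-3) = -2
AB[1,2] = (2)(0) + (2)(0) = 0
AB[1,3] = (2)(3) + (2)(-1) = 4
AB[2,1] = (-2)(2) + (1)(-3) = -7
AB[2,2] = (-2)(0) + (1)(0) = 0
AB[2,3] = (-2)(3) + (1)(-1) = -7
AB[3,1] = (1)(2) + (-1)(-3) = 5
AB[3,2] = (1)(0) + (-1)(0) = 0
AB[3,3] = (1)(3) + (-1)(-1) = 4

AB = 
  [ -2,   0,   4]
  [ -7,   0,  -7]
  [  5,   0,   4]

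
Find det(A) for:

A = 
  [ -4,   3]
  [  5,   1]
For a 2×2 matrix, det = ad - bc = (-4)(1) - (3)(5) = -19

det(A) = -19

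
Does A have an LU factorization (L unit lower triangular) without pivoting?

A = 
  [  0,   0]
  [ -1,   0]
No.
A[1,1] = 0 but A[2,1] = -1 ≠ 0. Any LU with L unit lower triangular has (LU)[1,1] = U[1,1] and (LU)[2,1] = L[2,1]·U[1,1]; matching A forces U[1,1] = 0, which then forces (LU)[2,1] = 0 ≠ -1. A row swap (pivoting) is required.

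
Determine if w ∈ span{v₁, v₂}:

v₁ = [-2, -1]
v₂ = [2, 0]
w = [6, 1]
Yes

Form the augmented matrix and row-reduce:
[v₁|v₂|w] = 
  [ -2,   2,   6]
  [ -1,   0,   1]
R2 → R2 - (1/2)·R1
REF = 
  [ -2,   2,   6]
  [  0,  -1,  -2]

No row of the form [0 0 | nonzero], so the system is consistent. Back-substitution gives c₁ = -1, c₂ = 2: w = (-1)·v₁ + (2)·v₂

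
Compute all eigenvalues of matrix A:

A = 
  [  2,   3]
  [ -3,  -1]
λ = (1 + 3i√3)/2, (1 - 3i√3)/2  (≈ 0.5 + 2.598i, 0.5 - 2.598i)

tr(A) = 1, det(A) = 7
Characteristic polynomial: λ² - tr(A)λ + det(A) = λ² - λ + 7
λ² - λ + 7 = 0  ⇒  λ = (1 ± √((-1)² - 4·(7)))/2 = (1 ± √(-27))/2
  = (1 + 3i√3)/2,  (1 - 3i√3)/2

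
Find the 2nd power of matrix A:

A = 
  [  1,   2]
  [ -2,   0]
A² = A·A:
A²[1,1] = (1)(1) + (2)(-2) = -3
A²[1,2] = (1)(2) + (2)(0) = 2
A²[2,1] = (-2)(1) + (0)(-2) = -2
A²[2,2] = (-2)(2) + (0)(0) = -4
A² = 
  [ -3,   2]
  [ -2,  -4]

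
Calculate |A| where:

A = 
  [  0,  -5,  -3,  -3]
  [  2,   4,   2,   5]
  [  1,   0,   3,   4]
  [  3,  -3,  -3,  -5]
-211

Cofactor expansion along row 1: det(A) = a₁₁M₁₁ - a₁₂M₁₂ + a₁₃M₁₃ - a₁₄M₁₄

M₁₁ = det[[4, 2, 5]; [0, 3, 4]; [-3, -3, -5]]
  = (4)·((3)(-5) - (4)(-3)) - (2)·((0)(-5) - (4)(-3)) + (5)·((0)(-3) - (3)(-3))
  = (4)(-3) - (2)(12) + (5)(9)
  = 9
M₁₂ = det[[2, 2, 5]; [1, 3, 4]; [3, -3, -5]]
  = (2)·((3)(-5) - (4)(-3)) - (2)·((1)(-5) - (4)(3)) + (5)·((1)(-3) - (3)(3))
  = (2)(-3) - (2)(-17) + (5)(-12)
  = -32
M₁₃ = det[[2, 4, 5]; [1, 0, 4]; [3, -3, -5]]
  = (2)·((0)(-5) - (4)(-3)) - (4)·((1)(-5) - (4)(3)) + (5)·((1)(-3) - (0)(3))
  = (2)(12) - (4)(-17) + (5)(-3)
  = 77
M₁₄ = det[[2, 4, 2]; [1, 0, 3]; [3, -3, -3]]
  = (2)·((0)(-3) - (3)(-3)) - (4)·((1)(-3) - (3)(3)) + (2)·((1)(-3) - (0)(3))
  = (2)(9) - (4)(-12) + (2)(-3)
  = 60

det(A) = (0)(9) - (-5)(-32) + (-3)(77) - (-3)(60) = -211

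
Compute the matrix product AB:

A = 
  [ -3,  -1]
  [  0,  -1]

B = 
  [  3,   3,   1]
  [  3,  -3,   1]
AB = 
  [-12,  -6,  -4]
  [ -3,   3,  -1]

A is 2×2 and B is 2×3, so AB is 2×3. Each entry is (row of A)·(column of B):
AB[1,1] = (-3)(3) + (-1)(3) = -12
AB[1,2] = (-3)(3) + (-1)(-3) = -6
AB[1,3] = (-3)(1) + (-1)(1) = -4
AB[2,1] = (0)(3) + (-1)(3) = -3
AB[2,2] = (0)(3) + (-1)(-3) = 3
AB[2,3] = (0)(1) + (-1)(1) = -1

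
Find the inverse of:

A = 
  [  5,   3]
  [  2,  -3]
det(A) = (5)(-3) - (3)(2) = -21
For a 2×2 matrix, A⁻¹ = (1/det(A)) · [[d, -b], [-c, a]]
    = (-1/21) · [[-3, -3], [-2, 5]]

A⁻¹ = 
  [  1/7,   1/7]
  [ 2/21, -5/21]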